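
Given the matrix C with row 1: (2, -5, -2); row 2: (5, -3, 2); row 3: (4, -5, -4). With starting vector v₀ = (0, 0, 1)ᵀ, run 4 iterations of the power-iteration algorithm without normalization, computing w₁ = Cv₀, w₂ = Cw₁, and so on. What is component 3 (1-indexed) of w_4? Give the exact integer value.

-158

w1 = Cv₀ = (-2, 2, -4)
w2 = Cw1 = (-6, -24, -2)
w3 = Cw2 = (112, 38, 104)
w4 = Cw3 = (-174, 654, -158)
The requested component of w4 is -158.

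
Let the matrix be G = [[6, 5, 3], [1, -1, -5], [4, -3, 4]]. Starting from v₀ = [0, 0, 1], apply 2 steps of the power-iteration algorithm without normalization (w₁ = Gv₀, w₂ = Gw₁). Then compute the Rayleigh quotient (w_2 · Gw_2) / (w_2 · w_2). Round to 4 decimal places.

λ ≈ 6.2810

w1 = Gv₀ = (3, -5, 4)
w2 = Gw1 = (5, -12, 43)
Gw2 = (99, -198, 228)
w2·Gw2 = 5·99 + (-12)·(-198) + 43·228 = 12675; w2·w2 = 5·5 + (-12)·(-12) + 43·43 = 2018
λ ≈ 12675/2018 = 6.2810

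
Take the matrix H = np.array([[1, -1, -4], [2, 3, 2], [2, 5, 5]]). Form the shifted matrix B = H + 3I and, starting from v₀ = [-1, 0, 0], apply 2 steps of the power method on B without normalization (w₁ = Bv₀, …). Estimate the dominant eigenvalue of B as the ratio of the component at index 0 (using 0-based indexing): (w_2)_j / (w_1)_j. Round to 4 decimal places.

1.5000

B = H + 3I has rows (4, -1, -4); (2, 6, 2); (2, 5, 8)
w1 = Bv₀ = (4·(-1) + (-1)·0 + (-4)·0; 2·(-1) + 6·0 + 2·0; 2·(-1) + 5·0 + 8·0) = (-4, -2, -2)
w2 = Bw1 = (4·(-4) + (-1)·(-2) + (-4)·(-2); 2·(-4) + 6·(-2) + 2·(-2); 2·(-4) + 5·(-2) + 8·(-2)) = (-6, -24, -34)
Ratio: -6/-4 = 1.5000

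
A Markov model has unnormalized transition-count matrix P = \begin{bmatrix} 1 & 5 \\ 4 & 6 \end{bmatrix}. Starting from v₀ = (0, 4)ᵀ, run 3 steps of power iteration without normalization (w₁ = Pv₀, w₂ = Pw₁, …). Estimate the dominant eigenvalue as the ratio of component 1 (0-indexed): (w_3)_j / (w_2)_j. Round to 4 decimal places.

λ ≈ 8.5000

w1 = Pv₀ = (1·0 + 5·4; 4·0 + 6·4) = (20, 24)
w2 = Pw1 = (1·20 + 5·24; 4·20 + 6·24) = (140, 224)
w3 = Pw2 = (1260, 1904)
Ratio at component: 1904 / 224 = 8.5000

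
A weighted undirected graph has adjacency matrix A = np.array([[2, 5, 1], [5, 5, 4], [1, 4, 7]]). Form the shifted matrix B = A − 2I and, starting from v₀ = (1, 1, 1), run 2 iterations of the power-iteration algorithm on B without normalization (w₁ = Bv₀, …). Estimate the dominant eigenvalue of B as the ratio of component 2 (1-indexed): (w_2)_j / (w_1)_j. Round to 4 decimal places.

8.8333

B = A − 2I has rows (0, 5, 1); (5, 3, 4); (1, 4, 5)
w1 = Bv₀ = (0·1 + 5·1 + 1·1; 5·1 + 3·1 + 4·1; 1·1 + 4·1 + 5·1) = (6, 12, 10)
w2 = Bw1 = (0·6 + 5·12 + 1·10; 5·6 + 3·12 + 4·10; 1·6 + 4·12 + 5·10) = (70, 106, 104)
Ratio: 106/12 = 8.8333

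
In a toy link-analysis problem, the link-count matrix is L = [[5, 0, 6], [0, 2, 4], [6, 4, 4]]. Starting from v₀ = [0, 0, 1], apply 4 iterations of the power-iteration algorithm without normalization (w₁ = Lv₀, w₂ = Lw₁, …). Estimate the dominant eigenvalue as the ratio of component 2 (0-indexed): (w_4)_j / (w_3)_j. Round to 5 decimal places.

w1 = Lv₀ = (5·0 + 0·0 + 6·1; 0·0 + 2·0 + 4·1; 6·0 + 4·0 + 4·1) = (6, 4, 4)
w2 = Lw1 = (5·6 + 0·4 + 6·4; 0·6 + 2·4 + 4·4; 6·6 + 4·4 + 4·4) = (54, 24, 68)
w3 = Lw2 = (678, 320, 692)
w4 = Lw3 = (7542, 3408, 8116)
Ratio at component: 8116 / 692 = 11.72832

λ ≈ 11.72832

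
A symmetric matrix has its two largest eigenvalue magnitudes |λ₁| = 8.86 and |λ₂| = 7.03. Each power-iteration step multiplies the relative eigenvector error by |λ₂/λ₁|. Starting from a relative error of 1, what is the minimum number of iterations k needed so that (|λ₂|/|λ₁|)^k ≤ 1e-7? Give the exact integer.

70

|λ₂/λ₁| = 7.03/8.86 = 0.79345
Need k ≥ ln(1e-7) / ln(0.79345) = -16.1181 / -0.2314 ≈ 69.667
Smallest integer k satisfying the bound: 70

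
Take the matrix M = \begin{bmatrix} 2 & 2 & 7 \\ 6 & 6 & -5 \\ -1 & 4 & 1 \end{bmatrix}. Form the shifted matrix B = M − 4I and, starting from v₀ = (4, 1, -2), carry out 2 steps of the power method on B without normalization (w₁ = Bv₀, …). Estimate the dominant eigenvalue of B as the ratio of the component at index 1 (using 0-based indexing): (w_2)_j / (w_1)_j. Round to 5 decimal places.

-2.16667

B = M − 4I has rows (-2, 2, 7); (6, 2, -5); (-1, 4, -3)
w1 = Bv₀ = (-20, 36, 6)
w2 = Bw1 = (154, -78, 146)
Ratio: -78/36 = -2.16667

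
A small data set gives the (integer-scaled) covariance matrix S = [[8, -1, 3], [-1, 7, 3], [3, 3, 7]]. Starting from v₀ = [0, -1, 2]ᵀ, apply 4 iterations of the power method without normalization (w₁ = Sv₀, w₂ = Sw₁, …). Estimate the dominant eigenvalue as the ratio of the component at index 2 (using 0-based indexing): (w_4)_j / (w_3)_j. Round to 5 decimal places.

w1 = Sv₀ = (8·0 + (-1)·(-1) + 3·2; (-1)·0 + 7·(-1) + 3·2; 3·0 + 3·(-1) + 7·2) = (7, -1, 11)
w2 = Sw1 = (8·7 + (-1)·(-1) + 3·11; (-1)·7 + 7·(-1) + 3·11; 3·7 + 3·(-1) + 7·11) = (90, 19, 95)
w3 = Sw2 = (986, 328, 992)
w4 = Sw3 = (10536, 4286, 10886)
Ratio at component: 10886 / 992 = 10.97379

10.97379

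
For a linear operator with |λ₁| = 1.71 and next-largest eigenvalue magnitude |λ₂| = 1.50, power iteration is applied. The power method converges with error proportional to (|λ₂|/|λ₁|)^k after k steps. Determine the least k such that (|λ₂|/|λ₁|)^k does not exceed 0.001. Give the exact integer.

53

|λ₂/λ₁| = 1.50/1.71 = 0.87719
Need k ≥ ln(0.001) / ln(0.87719) = -6.9078 / -0.1310 ≈ 52.720
Smallest integer k satisfying the bound: 53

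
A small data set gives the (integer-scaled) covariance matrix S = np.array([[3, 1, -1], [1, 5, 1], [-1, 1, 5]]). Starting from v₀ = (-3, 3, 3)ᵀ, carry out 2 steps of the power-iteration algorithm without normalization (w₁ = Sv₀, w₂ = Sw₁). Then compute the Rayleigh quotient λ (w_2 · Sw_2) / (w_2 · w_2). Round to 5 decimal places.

λ ≈ 5.91071

w1 = Sv₀ = (3·(-3) + 1·3 + (-1)·3; 1·(-3) + 5·3 + 1·3; (-1)·(-3) + 1·3 + 5·3) = (-9, 15, 21)
w2 = Sw1 = (3·(-9) + 1·15 + (-1)·21; 1·(-9) + 5·15 + 1·21; (-1)·(-9) + 1·15 + 5·21) = (-33, 87, 129)
Sw2 = (-141, 531, 765)
w2·Sw2 = (-33)·(-141) + 87·531 + 129·765 = 149535; w2·w2 = (-33)·(-33) + 87·87 + 129·129 = 25299
λ ≈ 149535/25299 = 5.91071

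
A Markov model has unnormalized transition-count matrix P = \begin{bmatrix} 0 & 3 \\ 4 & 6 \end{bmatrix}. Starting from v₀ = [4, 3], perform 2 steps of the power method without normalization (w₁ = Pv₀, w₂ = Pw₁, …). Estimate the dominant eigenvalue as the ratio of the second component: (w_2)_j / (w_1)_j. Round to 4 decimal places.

λ ≈ 7.0588

w1 = Pv₀ = (9, 34)
w2 = Pw1 = (102, 240)
Ratio at component: 240 / 34 = 7.0588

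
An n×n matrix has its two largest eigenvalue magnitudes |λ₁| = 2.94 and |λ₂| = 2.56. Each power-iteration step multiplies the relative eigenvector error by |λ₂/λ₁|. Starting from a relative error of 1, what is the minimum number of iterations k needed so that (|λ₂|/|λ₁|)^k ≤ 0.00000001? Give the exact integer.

|λ₂/λ₁| = 2.56/2.94 = 0.87075
Need k ≥ ln(0.00000001) / ln(0.87075) = -18.4207 / -0.1384 ≈ 133.095
Smallest integer k satisfying the bound: 134

134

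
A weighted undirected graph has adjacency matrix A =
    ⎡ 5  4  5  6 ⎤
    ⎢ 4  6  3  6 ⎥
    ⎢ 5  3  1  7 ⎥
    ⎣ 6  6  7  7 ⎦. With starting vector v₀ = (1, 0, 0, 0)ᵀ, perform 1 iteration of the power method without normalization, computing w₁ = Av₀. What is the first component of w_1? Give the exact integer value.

w1 = Av₀ = (5·1 + 4·0 + 5·0 + 6·0; 4·1 + 6·0 + 3·0 + 6·0; 5·1 + 3·0 + 1·0 + 7·0; 6·1 + 6·0 + 7·0 + 7·0) = (5, 4, 5, 6)
The requested component of w1 is 5.

5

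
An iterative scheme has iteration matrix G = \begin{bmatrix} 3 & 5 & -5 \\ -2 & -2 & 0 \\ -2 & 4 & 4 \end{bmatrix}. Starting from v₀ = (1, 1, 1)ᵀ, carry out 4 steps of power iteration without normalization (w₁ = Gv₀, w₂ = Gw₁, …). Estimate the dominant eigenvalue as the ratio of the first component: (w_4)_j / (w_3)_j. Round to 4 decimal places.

w1 = Gv₀ = (3, -4, 6)
w2 = Gw1 = (-41, 2, 2)
w3 = Gw2 = (-123, 78, 98)
w4 = Gw3 = (-469, 90, 950)
Ratio at component: -469 / -123 = 3.8130

λ ≈ 3.8130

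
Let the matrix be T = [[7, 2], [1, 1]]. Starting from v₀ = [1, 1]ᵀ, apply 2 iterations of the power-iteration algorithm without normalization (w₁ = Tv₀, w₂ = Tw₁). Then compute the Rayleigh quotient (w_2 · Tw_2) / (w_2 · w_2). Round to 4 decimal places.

λ ≈ 7.3221

w1 = Tv₀ = (9, 2)
w2 = Tw1 = (67, 11)
Tw2 = (491, 78)
w2·Tw2 = 67·491 + 11·78 = 33755; w2·w2 = 67·67 + 11·11 = 4610
λ ≈ 33755/4610 = 7.3221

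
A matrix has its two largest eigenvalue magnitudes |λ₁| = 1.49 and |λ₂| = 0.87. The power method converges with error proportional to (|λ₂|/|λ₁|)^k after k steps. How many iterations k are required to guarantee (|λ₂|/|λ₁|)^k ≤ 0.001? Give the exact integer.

13

|λ₂/λ₁| = 0.87/1.49 = 0.58389
Need k ≥ ln(0.001) / ln(0.58389) = -6.9078 / -0.5380 ≈ 12.839
Smallest integer k satisfying the bound: 13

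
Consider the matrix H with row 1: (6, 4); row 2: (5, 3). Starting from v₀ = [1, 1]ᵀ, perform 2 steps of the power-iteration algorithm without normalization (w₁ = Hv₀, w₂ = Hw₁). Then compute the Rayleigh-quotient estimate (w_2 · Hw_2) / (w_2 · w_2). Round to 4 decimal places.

9.2169

w1 = Hv₀ = (6·1 + 4·1; 5·1 + 3·1) = (10, 8)
w2 = Hw1 = (6·10 + 4·8; 5·10 + 3·8) = (92, 74)
Hw2 = (848, 682)
w2·Hw2 = 92·848 + 74·682 = 128484; w2·w2 = 92·92 + 74·74 = 13940
λ ≈ 128484/13940 = 9.2169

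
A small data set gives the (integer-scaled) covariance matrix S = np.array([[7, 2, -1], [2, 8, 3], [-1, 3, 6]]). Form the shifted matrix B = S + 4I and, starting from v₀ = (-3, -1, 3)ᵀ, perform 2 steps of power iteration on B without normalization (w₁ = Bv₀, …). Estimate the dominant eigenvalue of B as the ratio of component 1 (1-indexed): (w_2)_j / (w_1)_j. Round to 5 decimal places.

B = S + 4I has rows (11, 2, -1); (2, 12, 3); (-1, 3, 10)
w1 = Bv₀ = (-38, -9, 30)
w2 = Bw1 = (-466, -94, 311)
Ratio: -466/-38 = 12.26316

12.26316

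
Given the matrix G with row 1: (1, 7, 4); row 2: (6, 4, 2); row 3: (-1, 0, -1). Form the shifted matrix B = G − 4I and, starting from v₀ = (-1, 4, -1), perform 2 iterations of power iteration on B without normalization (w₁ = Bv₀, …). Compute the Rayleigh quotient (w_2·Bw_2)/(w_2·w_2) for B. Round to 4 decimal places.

B = G − 4I has rows (-3, 7, 4); (6, 0, 2); (-1, 0, -5)
w1 = Bv₀ = ((-3)·(-1) + 7·4 + 4·(-1); 6·(-1) + 0·4 + 2·(-1); (-1)·(-1) + 0·4 + (-5)·(-1)) = (27, -8, 6)
w2 = Bw1 = ((-3)·27 + 7·(-8) + 4·6; 6·27 + 0·(-8) + 2·6; (-1)·27 + 0·(-8) + (-5)·6) = (-113, 174, -57)
Bw2 = (1329, -792, 398)
w2·Bw2 = -310671; w2·w2 = 46294; μ ≈ -310671/46294 = -6.7108

-6.7108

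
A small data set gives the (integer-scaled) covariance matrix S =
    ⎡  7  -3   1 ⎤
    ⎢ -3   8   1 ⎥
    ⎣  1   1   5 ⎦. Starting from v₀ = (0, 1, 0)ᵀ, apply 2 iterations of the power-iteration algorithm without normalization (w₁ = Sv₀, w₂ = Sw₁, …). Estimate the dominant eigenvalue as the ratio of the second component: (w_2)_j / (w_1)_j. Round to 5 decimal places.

w1 = Sv₀ = (-3, 8, 1)
w2 = Sw1 = (-44, 74, 10)
Ratio at component: 74 / 8 = 9.25000

9.25000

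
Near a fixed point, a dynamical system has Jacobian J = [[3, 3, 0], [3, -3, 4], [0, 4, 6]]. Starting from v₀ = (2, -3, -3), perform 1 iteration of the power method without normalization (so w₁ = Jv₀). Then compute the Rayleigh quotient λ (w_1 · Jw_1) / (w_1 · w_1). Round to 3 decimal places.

w1 = Jv₀ = (-3, 3, -30)
Jw1 = (0, -138, -168)
w1·Jw1 = (-3)·0 + 3·(-138) + (-30)·(-168) = 4626; w1·w1 = (-3)·(-3) + 3·3 + (-30)·(-30) = 918
λ ≈ 4626/918 = 5.039

5.039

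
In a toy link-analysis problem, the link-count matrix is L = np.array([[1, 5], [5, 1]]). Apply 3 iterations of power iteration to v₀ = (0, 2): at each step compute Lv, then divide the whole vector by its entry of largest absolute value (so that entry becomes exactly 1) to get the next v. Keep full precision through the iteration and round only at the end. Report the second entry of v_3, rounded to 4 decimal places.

0.5429

Lv0 = (10.00000, 2.00000); divide by 10.00000 → v1 = (1.00000, 0.20000)
Lv1 = (2.00000, 5.20000); divide by 5.20000 → v2 = (0.38462, 1.00000)
Lv2 = (5.38462, 2.92308); divide by 5.38462 → v3 = (1.00000, 0.54286)
Requested entry of v3: 152/280 = 0.5429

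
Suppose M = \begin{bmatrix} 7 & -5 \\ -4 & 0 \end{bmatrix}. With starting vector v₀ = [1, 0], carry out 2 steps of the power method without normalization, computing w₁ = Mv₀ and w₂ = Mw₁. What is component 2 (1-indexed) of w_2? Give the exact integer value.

w1 = Mv₀ = (7·1 + (-5)·0; (-4)·1 + 0·0) = (7, -4)
w2 = Mw1 = (7·7 + (-5)·(-4); (-4)·7 + 0·(-4)) = (69, -28)
The requested component of w2 is -28.

-28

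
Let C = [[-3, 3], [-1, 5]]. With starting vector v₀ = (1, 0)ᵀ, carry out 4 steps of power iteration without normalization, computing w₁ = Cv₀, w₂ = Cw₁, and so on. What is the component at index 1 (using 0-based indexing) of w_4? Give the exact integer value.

-56

w1 = Cv₀ = ((-3)·1 + 3·0; (-1)·1 + 5·0) = (-3, -1)
w2 = Cw1 = ((-3)·(-3) + 3·(-1); (-1)·(-3) + 5·(-1)) = (6, -2)
w3 = Cw2 = (-24, -16)
w4 = Cw3 = (24, -56)
The requested component of w4 is -56.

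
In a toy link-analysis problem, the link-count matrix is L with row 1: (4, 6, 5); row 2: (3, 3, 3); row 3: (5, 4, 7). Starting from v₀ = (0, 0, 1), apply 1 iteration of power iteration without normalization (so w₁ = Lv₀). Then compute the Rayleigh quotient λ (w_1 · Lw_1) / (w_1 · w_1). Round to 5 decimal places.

w1 = Lv₀ = (5, 3, 7)
Lw1 = (73, 45, 86)
w1·Lw1 = 5·73 + 3·45 + 7·86 = 1102; w1·w1 = 5·5 + 3·3 + 7·7 = 83
λ ≈ 1102/83 = 13.27711

13.27711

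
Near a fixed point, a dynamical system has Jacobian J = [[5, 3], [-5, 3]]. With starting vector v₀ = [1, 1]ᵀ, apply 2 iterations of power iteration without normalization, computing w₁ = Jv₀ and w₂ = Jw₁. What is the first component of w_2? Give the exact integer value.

w1 = Jv₀ = (8, -2)
w2 = Jw1 = (34, -46)
The requested component of w2 is 34.

34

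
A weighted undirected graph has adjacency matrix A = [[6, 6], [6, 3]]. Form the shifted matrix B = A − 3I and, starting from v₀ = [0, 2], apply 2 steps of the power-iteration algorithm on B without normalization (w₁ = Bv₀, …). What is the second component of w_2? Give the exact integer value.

72

B = A − 3I has rows (3, 6); (6, 0)
w1 = Bv₀ = (12, 0)
w2 = Bw1 = (36, 72)
Requested component of w2: 72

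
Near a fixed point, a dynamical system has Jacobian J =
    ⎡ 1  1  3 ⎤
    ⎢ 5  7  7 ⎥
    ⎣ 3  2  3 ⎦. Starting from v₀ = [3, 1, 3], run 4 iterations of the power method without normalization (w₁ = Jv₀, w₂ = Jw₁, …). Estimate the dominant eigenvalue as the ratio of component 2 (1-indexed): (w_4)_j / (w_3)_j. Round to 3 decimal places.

w1 = Jv₀ = (1·3 + 1·1 + 3·3; 5·3 + 7·1 + 7·3; 3·3 + 2·1 + 3·3) = (13, 43, 20)
w2 = Jw1 = (1·13 + 1·43 + 3·20; 5·13 + 7·43 + 7·20; 3·13 + 2·43 + 3·20) = (116, 506, 185)
w3 = Jw2 = (1177, 5417, 1915)
w4 = Jw3 = (12339, 57209, 20110)
Ratio at component: 57209 / 5417 = 10.561

10.561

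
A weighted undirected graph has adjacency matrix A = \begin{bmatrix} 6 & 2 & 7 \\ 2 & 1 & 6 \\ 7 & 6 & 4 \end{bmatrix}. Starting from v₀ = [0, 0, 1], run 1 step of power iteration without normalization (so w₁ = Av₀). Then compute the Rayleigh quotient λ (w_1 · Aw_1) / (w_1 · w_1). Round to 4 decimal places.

w1 = Av₀ = (7, 6, 4)
Aw1 = (82, 44, 101)
w1·Aw1 = 7·82 + 6·44 + 4·101 = 1242; w1·w1 = 7·7 + 6·6 + 4·4 = 101
λ ≈ 1242/101 = 12.2970

12.2970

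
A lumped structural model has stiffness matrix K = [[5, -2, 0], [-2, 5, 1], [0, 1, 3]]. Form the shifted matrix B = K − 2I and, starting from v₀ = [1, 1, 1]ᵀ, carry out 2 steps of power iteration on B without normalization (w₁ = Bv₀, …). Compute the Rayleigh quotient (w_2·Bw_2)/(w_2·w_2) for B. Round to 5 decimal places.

B = K − 2I has rows (3, -2, 0); (-2, 3, 1); (0, 1, 1)
w1 = Bv₀ = (1, 2, 2)
w2 = Bw1 = (-1, 6, 4)
Bw2 = (-15, 24, 10)
w2·Bw2 = 199; w2·w2 = 53; μ ≈ 199/53 = 3.75472

μ ≈ 3.75472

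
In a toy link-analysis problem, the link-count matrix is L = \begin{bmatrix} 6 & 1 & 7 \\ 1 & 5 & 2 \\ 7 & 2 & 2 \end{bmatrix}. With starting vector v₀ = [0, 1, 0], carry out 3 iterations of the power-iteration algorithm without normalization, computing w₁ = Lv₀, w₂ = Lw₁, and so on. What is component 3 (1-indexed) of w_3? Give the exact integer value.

w1 = Lv₀ = (1, 5, 2)
w2 = Lw1 = (25, 30, 21)
w3 = Lw2 = (327, 217, 277)
The requested component of w3 is 277.

277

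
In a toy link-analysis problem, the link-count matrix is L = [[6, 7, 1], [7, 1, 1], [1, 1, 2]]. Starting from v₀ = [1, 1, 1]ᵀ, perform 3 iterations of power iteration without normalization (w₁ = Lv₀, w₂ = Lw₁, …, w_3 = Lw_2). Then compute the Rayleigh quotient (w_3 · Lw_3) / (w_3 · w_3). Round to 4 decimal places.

w1 = Lv₀ = (6·1 + 7·1 + 1·1; 7·1 + 1·1 + 1·1; 1·1 + 1·1 + 2·1) = (14, 9, 4)
w2 = Lw1 = (6·14 + 7·9 + 1·4; 7·14 + 1·9 + 1·4; 1·14 + 1·9 + 2·4) = (151, 111, 31)
w3 = Lw2 = (1714, 1199, 324)
Lw3 = (19001, 13521, 3561)
w3·Lw3 = 1714·19001 + 1199·13521 + 324·3561 = 49933157; w3·w3 = 1714·1714 + 1199·1199 + 324·324 = 4480373
λ ≈ 49933157/4480373 = 11.1449

11.1449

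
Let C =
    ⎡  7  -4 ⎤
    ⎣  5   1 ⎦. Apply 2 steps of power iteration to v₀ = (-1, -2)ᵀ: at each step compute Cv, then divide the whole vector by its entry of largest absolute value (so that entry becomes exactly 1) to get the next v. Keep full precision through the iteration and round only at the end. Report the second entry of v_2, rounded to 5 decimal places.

Cv0 = (1.000000, -7.000000); divide by -7.000000 → v1 = (-0.142857, 1.000000)
Cv1 = (-5.000000, 0.285714); divide by -5.000000 → v2 = (1.000000, -0.057143)
Requested entry of v2: -2/35 = -0.05714

-0.05714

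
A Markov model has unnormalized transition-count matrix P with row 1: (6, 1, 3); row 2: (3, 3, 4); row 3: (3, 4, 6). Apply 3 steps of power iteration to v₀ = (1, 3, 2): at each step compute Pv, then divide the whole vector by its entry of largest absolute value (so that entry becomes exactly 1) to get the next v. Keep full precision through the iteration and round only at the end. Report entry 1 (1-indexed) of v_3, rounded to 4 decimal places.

Pv0 = (15.00000, 20.00000, 27.00000); divide by 27.00000 → v1 = (0.55556, 0.74074, 1.00000)
Pv1 = (7.07407, 7.88889, 10.62963); divide by 10.62963 → v2 = (0.66551, 0.74216, 1.00000)
Pv2 = (7.73519, 8.22300, 10.96516); divide by 10.96516 → v3 = (0.70543, 0.74992, 1.00000)
Requested entry of v3: 2220/3147 = 0.7054

0.7054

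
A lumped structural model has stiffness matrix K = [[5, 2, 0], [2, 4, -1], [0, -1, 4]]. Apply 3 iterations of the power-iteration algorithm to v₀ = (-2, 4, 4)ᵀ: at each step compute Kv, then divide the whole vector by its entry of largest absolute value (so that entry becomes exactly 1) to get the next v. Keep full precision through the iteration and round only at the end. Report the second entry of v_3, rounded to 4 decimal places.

0.2500

Kv0 = (-2.00000, 8.00000, 12.00000); divide by 12.00000 → v1 = (-0.16667, 0.66667, 1.00000)
Kv1 = (0.50000, 1.33333, 3.33333); divide by 3.33333 → v2 = (0.15000, 0.40000, 1.00000)
Kv2 = (1.55000, 0.90000, 3.60000); divide by 3.60000 → v3 = (0.43056, 0.25000, 1.00000)
Requested entry of v3: 36/144 = 0.2500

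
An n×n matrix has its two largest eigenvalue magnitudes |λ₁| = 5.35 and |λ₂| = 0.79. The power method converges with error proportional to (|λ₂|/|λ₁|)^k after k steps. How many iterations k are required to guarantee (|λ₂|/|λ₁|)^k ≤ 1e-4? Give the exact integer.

5

|λ₂/λ₁| = 0.79/5.35 = 0.14766
Need k ≥ ln(1e-4) / ln(0.14766) = -9.2103 / -1.9128 ≈ 4.815
Smallest integer k satisfying the bound: 5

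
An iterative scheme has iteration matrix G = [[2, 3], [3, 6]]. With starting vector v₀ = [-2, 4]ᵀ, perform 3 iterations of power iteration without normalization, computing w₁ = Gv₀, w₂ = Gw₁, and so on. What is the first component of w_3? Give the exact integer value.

536

w1 = Gv₀ = (8, 18)
w2 = Gw1 = (70, 132)
w3 = Gw2 = (536, 1002)
The requested component of w3 is 536.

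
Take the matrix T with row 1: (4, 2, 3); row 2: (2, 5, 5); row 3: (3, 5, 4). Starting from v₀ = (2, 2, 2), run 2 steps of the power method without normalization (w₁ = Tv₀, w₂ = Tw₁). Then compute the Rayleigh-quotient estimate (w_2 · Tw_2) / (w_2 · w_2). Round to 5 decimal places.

w1 = Tv₀ = (4·2 + 2·2 + 3·2; 2·2 + 5·2 + 5·2; 3·2 + 5·2 + 4·2) = (18, 24, 24)
w2 = Tw1 = (4·18 + 2·24 + 3·24; 2·18 + 5·24 + 5·24; 3·18 + 5·24 + 4·24) = (192, 276, 270)
Tw2 = (2130, 3114, 3036)
w2·Tw2 = 192·2130 + 276·3114 + 270·3036 = 2088144; w2·w2 = 192·192 + 276·276 + 270·270 = 185940
λ ≈ 2088144/185940 = 11.23020

λ ≈ 11.23020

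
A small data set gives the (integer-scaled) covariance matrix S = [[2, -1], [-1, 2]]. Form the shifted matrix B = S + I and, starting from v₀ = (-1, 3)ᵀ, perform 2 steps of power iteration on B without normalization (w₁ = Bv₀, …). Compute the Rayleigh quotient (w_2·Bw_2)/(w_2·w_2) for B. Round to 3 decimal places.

3.969

B = S + I has rows (3, -1); (-1, 3)
w1 = Bv₀ = (3·(-1) + (-1)·3; (-1)·(-1) + 3·3) = (-6, 10)
w2 = Bw1 = (3·(-6) + (-1)·10; (-1)·(-6) + 3·10) = (-28, 36)
Bw2 = (-120, 136)
w2·Bw2 = 8256; w2·w2 = 2080; μ ≈ 8256/2080 = 3.969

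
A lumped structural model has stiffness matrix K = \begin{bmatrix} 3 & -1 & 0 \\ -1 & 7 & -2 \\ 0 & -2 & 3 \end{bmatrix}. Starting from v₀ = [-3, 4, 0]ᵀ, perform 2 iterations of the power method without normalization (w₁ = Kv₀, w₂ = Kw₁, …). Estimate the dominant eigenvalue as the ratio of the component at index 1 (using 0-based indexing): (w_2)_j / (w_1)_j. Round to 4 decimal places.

7.9355

w1 = Kv₀ = (3·(-3) + (-1)·4 + 0·0; (-1)·(-3) + 7·4 + (-2)·0; 0·(-3) + (-2)·4 + 3·0) = (-13, 31, -8)
w2 = Kw1 = (3·(-13) + (-1)·31 + 0·(-8); (-1)·(-13) + 7·31 + (-2)·(-8); 0·(-13) + (-2)·31 + 3·(-8)) = (-70, 246, -86)
Ratio at component: 246 / 31 = 7.9355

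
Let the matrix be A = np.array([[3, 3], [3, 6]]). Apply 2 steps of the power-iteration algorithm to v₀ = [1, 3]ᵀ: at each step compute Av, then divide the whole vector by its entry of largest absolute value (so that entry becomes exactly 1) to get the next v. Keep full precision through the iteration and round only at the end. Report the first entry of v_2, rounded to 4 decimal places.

0.6111

Av0 = (12.00000, 21.00000); divide by 21.00000 → v1 = (0.57143, 1.00000)
Av1 = (4.71429, 7.71429); divide by 7.71429 → v2 = (0.61111, 1.00000)
Requested entry of v2: 99/162 = 0.6111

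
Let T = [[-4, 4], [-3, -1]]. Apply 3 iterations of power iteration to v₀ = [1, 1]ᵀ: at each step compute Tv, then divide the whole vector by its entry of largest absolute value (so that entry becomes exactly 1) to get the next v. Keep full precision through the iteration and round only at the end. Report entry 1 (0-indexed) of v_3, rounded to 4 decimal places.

Tv0 = (0.00000, -4.00000); divide by -4.00000 → v1 = (0.00000, 1.00000)
Tv1 = (4.00000, -1.00000); divide by 4.00000 → v2 = (1.00000, -0.25000)
Tv2 = (-5.00000, -2.75000); divide by -5.00000 → v3 = (1.00000, 0.55000)
Requested entry of v3: 44/80 = 0.5500

0.5500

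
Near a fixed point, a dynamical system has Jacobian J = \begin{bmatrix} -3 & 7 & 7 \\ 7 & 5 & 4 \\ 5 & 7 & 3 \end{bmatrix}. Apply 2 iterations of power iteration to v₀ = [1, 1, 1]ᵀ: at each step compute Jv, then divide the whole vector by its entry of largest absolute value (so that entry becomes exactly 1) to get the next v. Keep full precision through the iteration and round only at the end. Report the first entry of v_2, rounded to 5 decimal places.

Jv0 = (11.000000, 16.000000, 15.000000); divide by 16.000000 → v1 = (0.687500, 1.000000, 0.937500)
Jv1 = (11.500000, 13.562500, 13.250000); divide by 13.562500 → v2 = (0.847926, 1.000000, 0.976959)
Requested entry of v2: 184/217 = 0.84793

0.84793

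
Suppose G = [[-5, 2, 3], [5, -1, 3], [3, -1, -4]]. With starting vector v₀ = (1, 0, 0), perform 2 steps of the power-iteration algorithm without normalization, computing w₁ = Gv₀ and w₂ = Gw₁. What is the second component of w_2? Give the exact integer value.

-21

w1 = Gv₀ = (-5, 5, 3)
w2 = Gw1 = (44, -21, -32)
The requested component of w2 is -21.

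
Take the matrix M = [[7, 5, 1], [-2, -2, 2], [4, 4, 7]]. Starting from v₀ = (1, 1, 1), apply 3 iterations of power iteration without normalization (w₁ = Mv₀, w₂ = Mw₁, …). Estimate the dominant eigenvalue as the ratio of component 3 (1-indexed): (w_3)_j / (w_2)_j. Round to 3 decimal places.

w1 = Mv₀ = (7·1 + 5·1 + 1·1; (-2)·1 + (-2)·1 + 2·1; 4·1 + 4·1 + 7·1) = (13, -2, 15)
w2 = Mw1 = (7·13 + 5·(-2) + 1·15; (-2)·13 + (-2)·(-2) + 2·15; 4·13 + 4·(-2) + 7·15) = (96, 8, 149)
w3 = Mw2 = (861, 90, 1459)
Ratio at component: 1459 / 149 = 9.792

λ ≈ 9.792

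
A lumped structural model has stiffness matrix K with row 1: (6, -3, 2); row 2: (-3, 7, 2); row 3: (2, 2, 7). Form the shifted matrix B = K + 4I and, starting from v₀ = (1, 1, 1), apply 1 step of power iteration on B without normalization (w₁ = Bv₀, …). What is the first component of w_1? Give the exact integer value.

9

B = K + 4I has rows (10, -3, 2); (-3, 11, 2); (2, 2, 11)
w1 = Bv₀ = (10·1 + (-3)·1 + 2·1; (-3)·1 + 11·1 + 2·1; 2·1 + 2·1 + 11·1) = (9, 10, 15)
Requested component of w1: 9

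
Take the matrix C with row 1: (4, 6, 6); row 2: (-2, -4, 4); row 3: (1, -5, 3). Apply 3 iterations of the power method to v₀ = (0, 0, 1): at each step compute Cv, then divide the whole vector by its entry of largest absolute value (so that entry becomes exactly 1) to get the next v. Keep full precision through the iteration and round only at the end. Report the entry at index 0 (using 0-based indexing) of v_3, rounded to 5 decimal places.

Cv0 = (6.000000, 4.000000, 3.000000); divide by 6.000000 → v1 = (1.000000, 0.666667, 0.500000)
Cv1 = (11.000000, -2.666667, -0.833333); divide by 11.000000 → v2 = (1.000000, -0.242424, -0.075758)
Cv2 = (2.090909, -1.333333, 1.984848); divide by 2.090909 → v3 = (1.000000, -0.637681, 0.949275)
Requested entry of v3: 138/138 = 1.00000

1.00000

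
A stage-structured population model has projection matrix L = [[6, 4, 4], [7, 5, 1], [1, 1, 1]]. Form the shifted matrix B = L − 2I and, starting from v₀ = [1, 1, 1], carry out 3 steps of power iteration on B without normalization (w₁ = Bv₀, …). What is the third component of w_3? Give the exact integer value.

B = L − 2I has rows (4, 4, 4); (7, 3, 1); (1, 1, -1)
w1 = Bv₀ = (12, 11, 1)
w2 = Bw1 = (96, 118, 22)
w3 = Bw2 = (944, 1048, 192)
Requested component of w3: 192

192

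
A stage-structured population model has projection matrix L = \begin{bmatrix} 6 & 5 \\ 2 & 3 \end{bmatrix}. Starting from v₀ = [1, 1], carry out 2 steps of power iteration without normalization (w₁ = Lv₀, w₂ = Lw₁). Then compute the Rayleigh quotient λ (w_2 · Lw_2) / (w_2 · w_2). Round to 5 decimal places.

λ ≈ 8.01679

w1 = Lv₀ = (6·1 + 5·1; 2·1 + 3·1) = (11, 5)
w2 = Lw1 = (6·11 + 5·5; 2·11 + 3·5) = (91, 37)
Lw2 = (731, 293)
w2·Lw2 = 91·731 + 37·293 = 77362; w2·w2 = 91·91 + 37·37 = 9650
λ ≈ 77362/9650 = 8.01679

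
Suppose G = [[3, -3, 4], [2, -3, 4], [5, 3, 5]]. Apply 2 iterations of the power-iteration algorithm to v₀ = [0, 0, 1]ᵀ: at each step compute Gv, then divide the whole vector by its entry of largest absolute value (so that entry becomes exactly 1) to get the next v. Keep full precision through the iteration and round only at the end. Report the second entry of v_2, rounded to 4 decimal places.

0.2807

Gv0 = (4.00000, 4.00000, 5.00000); divide by 5.00000 → v1 = (0.80000, 0.80000, 1.00000)
Gv1 = (4.00000, 3.20000, 11.40000); divide by 11.40000 → v2 = (0.35088, 0.28070, 1.00000)
Requested entry of v2: 16/57 = 0.2807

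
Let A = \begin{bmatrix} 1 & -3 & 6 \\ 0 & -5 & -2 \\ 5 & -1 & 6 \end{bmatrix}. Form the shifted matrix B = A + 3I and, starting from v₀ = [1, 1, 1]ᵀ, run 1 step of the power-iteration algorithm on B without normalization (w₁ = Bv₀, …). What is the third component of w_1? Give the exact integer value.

13

B = A + 3I has rows (4, -3, 6); (0, -2, -2); (5, -1, 9)
w1 = Bv₀ = (7, -4, 13)
Requested component of w1: 13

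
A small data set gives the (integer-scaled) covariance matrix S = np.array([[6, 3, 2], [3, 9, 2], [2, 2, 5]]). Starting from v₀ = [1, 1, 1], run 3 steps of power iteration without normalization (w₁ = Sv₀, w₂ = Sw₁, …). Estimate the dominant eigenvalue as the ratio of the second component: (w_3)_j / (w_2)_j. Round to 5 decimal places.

w1 = Sv₀ = (11, 14, 9)
w2 = Sw1 = (126, 177, 95)
w3 = Sw2 = (1477, 2161, 1081)
Ratio at component: 2161 / 177 = 12.20904

λ ≈ 12.20904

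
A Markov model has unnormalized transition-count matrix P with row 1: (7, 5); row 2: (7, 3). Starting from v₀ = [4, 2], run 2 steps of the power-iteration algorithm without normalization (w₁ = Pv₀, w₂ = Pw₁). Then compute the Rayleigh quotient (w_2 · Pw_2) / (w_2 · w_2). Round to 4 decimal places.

λ ≈ 11.2507

w1 = Pv₀ = (7·4 + 5·2; 7·4 + 3·2) = (38, 34)
w2 = Pw1 = (7·38 + 5·34; 7·38 + 3·34) = (436, 368)
Pw2 = (4892, 4156)
w2·Pw2 = 436·4892 + 368·4156 = 3662320; w2·w2 = 436·436 + 368·368 = 325520
λ ≈ 3662320/325520 = 11.2507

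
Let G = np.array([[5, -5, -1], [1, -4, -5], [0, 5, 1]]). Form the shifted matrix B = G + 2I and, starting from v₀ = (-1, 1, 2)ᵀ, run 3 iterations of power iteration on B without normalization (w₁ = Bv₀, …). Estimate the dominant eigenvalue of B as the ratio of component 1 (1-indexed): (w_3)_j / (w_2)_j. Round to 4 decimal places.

B = G + 2I has rows (7, -5, -1); (1, -2, -5); (0, 5, 3)
w1 = Bv₀ = (7·(-1) + (-5)·1 + (-1)·2; 1·(-1) + (-2)·1 + (-5)·2; 0·(-1) + 5·1 + 3·2) = (-14, -13, 11)
w2 = Bw1 = (7·(-14) + (-5)·(-13) + (-1)·11; 1·(-14) + (-2)·(-13) + (-5)·11; 0·(-14) + 5·(-13) + 3·11) = (-44, -43, -32)
w3 = Bw2 = (-61, 202, -311)
Ratio: -61/-44 = 1.3864

1.3864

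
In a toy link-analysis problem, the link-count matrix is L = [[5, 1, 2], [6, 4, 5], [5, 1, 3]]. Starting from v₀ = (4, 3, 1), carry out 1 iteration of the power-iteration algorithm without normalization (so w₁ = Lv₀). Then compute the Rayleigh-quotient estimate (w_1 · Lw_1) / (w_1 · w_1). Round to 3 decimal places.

λ ≈ 10.060

w1 = Lv₀ = (25, 41, 26)
Lw1 = (218, 444, 244)
w1·Lw1 = 25·218 + 41·444 + 26·244 = 29998; w1·w1 = 25·25 + 41·41 + 26·26 = 2982
λ ≈ 29998/2982 = 10.060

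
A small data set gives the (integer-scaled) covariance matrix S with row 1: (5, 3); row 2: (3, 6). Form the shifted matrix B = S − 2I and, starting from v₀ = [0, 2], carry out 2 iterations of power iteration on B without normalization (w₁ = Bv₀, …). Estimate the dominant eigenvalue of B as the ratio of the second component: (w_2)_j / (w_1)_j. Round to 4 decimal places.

B = S − 2I has rows (3, 3); (3, 4)
w1 = Bv₀ = (6, 8)
w2 = Bw1 = (42, 50)
Ratio: 50/8 = 6.2500

μ ≈ 6.2500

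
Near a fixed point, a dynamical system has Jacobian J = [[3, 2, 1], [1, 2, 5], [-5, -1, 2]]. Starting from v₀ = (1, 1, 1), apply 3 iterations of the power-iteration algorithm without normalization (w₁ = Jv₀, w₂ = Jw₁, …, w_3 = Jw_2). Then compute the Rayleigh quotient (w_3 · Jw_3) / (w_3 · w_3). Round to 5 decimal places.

4.11682

w1 = Jv₀ = (3·1 + 2·1 + 1·1; 1·1 + 2·1 + 5·1; (-5)·1 + (-1)·1 + 2·1) = (6, 8, -4)
w2 = Jw1 = (3·6 + 2·8 + 1·(-4); 1·6 + 2·8 + 5·(-4); (-5)·6 + (-1)·8 + 2·(-4)) = (30, 2, -46)
w3 = Jw2 = (48, -196, -244)
Jw3 = (-492, -1564, -532)
w3·Jw3 = 48·(-492) + (-196)·(-1564) + (-244)·(-532) = 412736; w3·w3 = 48·48 + (-196)·(-196) + (-244)·(-244) = 100256
λ ≈ 412736/100256 = 4.11682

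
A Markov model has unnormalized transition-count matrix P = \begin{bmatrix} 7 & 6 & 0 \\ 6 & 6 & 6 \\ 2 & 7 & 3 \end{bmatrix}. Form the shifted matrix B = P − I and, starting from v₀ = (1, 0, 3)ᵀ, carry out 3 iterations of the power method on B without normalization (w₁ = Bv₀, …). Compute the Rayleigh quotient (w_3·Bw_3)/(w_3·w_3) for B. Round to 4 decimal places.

B = P − I has rows (6, 6, 0); (6, 5, 6); (2, 7, 2)
w1 = Bv₀ = (6, 24, 8)
w2 = Bw1 = (180, 204, 196)
w3 = Bw2 = (2304, 3276, 2180)
Bw3 = (33480, 43284, 31900)
w3·Bw3 = 288478304; w3·w3 = 20792992; μ ≈ 288478304/20792992 = 13.8738

13.8738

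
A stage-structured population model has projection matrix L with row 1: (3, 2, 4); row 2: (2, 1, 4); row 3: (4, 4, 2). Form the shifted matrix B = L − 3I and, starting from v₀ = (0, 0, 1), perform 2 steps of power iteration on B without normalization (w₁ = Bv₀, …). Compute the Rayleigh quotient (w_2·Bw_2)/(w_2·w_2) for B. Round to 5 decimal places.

B = L − 3I has rows (0, 2, 4); (2, -2, 4); (4, 4, -1)
w1 = Bv₀ = (4, 4, -1)
w2 = Bw1 = (4, -4, 33)
Bw2 = (124, 148, -33)
w2·Bw2 = -1185; w2·w2 = 1121; μ ≈ -1185/1121 = -1.05709

-1.05709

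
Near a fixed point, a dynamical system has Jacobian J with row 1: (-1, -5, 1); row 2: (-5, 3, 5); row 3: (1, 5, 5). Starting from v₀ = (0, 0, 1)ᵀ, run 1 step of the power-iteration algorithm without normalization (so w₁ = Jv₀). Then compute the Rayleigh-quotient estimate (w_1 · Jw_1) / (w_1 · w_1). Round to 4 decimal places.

8.0196

w1 = Jv₀ = ((-1)·0 + (-5)·0 + 1·1; (-5)·0 + 3·0 + 5·1; 1·0 + 5·0 + 5·1) = (1, 5, 5)
Jw1 = (-21, 35, 51)
w1·Jw1 = 1·(-21) + 5·35 + 5·51 = 409; w1·w1 = 1·1 + 5·5 + 5·5 = 51
λ ≈ 409/51 = 8.0196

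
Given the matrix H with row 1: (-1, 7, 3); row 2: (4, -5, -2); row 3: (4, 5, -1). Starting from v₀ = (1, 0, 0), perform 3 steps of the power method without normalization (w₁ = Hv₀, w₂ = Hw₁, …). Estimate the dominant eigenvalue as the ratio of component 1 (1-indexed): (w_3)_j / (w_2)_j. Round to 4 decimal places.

-5.5854

w1 = Hv₀ = (-1, 4, 4)
w2 = Hw1 = (41, -32, 12)
w3 = Hw2 = (-229, 300, -8)
Ratio at component: -229 / 41 = -5.5854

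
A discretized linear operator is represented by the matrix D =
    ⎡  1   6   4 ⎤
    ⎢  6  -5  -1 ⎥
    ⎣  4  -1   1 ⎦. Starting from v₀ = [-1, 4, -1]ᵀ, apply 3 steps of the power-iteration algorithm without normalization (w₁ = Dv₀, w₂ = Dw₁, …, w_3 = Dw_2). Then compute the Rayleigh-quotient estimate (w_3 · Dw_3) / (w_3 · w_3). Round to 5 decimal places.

w1 = Dv₀ = (1·(-1) + 6·4 + 4·(-1); 6·(-1) + (-5)·4 + (-1)·(-1); 4·(-1) + (-1)·4 + 1·(-1)) = (19, -25, -9)
w2 = Dw1 = (1·19 + 6·(-25) + 4·(-9); 6·19 + (-5)·(-25) + (-1)·(-9); 4·19 + (-1)·(-25) + 1·(-9)) = (-167, 248, 92)
w3 = Dw2 = (1689, -2334, -824)
Dw3 = (-15611, 22628, 8266)
w3·Dw3 = 1689·(-15611) + (-2334)·22628 + (-824)·8266 = -85991915; w3·w3 = 1689·1689 + (-2334)·(-2334) + (-824)·(-824) = 8979253
λ ≈ -85991915/8979253 = -9.57673

λ ≈ -9.57673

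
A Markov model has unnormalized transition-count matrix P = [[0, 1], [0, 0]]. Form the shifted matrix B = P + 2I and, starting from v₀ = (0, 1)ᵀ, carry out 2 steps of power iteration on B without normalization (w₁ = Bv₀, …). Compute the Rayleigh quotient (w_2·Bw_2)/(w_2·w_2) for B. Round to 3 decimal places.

2.500

B = P + 2I has rows (2, 1); (0, 2)
w1 = Bv₀ = (2·0 + 1·1; 0·0 + 2·1) = (1, 2)
w2 = Bw1 = (2·1 + 1·2; 0·1 + 2·2) = (4, 4)
Bw2 = (12, 8)
w2·Bw2 = 80; w2·w2 = 32; μ ≈ 80/32 = 2.500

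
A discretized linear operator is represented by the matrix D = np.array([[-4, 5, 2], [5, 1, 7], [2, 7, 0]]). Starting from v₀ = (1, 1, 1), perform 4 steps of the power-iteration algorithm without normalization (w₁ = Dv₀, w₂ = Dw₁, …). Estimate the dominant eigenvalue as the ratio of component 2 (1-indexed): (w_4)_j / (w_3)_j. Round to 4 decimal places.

w1 = Dv₀ = ((-4)·1 + 5·1 + 2·1; 5·1 + 1·1 + 7·1; 2·1 + 7·1 + 0·1) = (3, 13, 9)
w2 = Dw1 = ((-4)·3 + 5·13 + 2·9; 5·3 + 1·13 + 7·9; 2·3 + 7·13 + 0·9) = (71, 91, 97)
w3 = Dw2 = (365, 1125, 779)
w4 = Dw3 = (5723, 8403, 8605)
Ratio at component: 8403 / 1125 = 7.4693

7.4693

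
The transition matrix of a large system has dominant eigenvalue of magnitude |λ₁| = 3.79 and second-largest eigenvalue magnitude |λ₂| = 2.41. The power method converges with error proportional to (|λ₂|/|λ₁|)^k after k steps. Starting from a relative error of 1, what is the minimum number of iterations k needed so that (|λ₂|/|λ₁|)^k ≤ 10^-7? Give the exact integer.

36

|λ₂/λ₁| = 2.41/3.79 = 0.63588
Need k ≥ ln(10^-7) / ln(0.63588) = -16.1181 / -0.4527 ≈ 35.601
Smallest integer k satisfying the bound: 36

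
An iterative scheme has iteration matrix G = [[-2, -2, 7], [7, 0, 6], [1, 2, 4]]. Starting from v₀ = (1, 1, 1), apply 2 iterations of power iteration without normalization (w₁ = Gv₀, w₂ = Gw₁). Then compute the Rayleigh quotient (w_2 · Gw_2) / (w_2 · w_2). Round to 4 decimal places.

w1 = Gv₀ = (3, 13, 7)
w2 = Gw1 = (17, 63, 57)
Gw2 = (239, 461, 371)
w2·Gw2 = 17·239 + 63·461 + 57·371 = 54253; w2·w2 = 17·17 + 63·63 + 57·57 = 7507
λ ≈ 54253/7507 = 7.2270

λ ≈ 7.2270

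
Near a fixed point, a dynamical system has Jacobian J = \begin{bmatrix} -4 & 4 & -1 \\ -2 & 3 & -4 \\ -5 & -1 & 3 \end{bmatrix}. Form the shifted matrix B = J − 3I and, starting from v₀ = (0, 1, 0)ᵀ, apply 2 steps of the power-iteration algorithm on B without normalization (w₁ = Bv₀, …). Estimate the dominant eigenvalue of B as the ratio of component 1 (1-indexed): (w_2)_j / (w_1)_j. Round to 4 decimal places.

μ ≈ -6.7500

B = J − 3I has rows (-7, 4, -1); (-2, 0, -4); (-5, -1, 0)
w1 = Bv₀ = ((-7)·0 + 4·1 + (-1)·0; (-2)·0 + 0·1 + (-4)·0; (-5)·0 + (-1)·1 + 0·0) = (4, 0, -1)
w2 = Bw1 = ((-7)·4 + 4·0 + (-1)·(-1); (-2)·4 + 0·0 + (-4)·(-1); (-5)·4 + (-1)·0 + 0·(-1)) = (-27, -4, -20)
Ratio: -27/4 = -6.7500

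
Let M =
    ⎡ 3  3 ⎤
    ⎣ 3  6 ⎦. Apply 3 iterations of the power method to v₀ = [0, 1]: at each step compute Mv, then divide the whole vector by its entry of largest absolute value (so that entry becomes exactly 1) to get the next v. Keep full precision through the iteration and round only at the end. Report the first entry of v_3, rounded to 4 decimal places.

0.6154

Mv0 = (3.00000, 6.00000); divide by 6.00000 → v1 = (0.50000, 1.00000)
Mv1 = (4.50000, 7.50000); divide by 7.50000 → v2 = (0.60000, 1.00000)
Mv2 = (4.80000, 7.80000); divide by 7.80000 → v3 = (0.61538, 1.00000)
Requested entry of v3: 216/351 = 0.6154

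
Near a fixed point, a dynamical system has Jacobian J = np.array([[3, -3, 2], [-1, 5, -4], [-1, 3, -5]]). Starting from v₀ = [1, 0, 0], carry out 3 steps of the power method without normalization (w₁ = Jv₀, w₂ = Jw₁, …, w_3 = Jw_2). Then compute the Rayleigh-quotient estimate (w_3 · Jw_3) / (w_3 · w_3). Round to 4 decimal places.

w1 = Jv₀ = (3·1 + (-3)·0 + 2·0; (-1)·1 + 5·0 + (-4)·0; (-1)·1 + 3·0 + (-5)·0) = (3, -1, -1)
w2 = Jw1 = (3·3 + (-3)·(-1) + 2·(-1); (-1)·3 + 5·(-1) + (-4)·(-1); (-1)·3 + 3·(-1) + (-5)·(-1)) = (10, -4, -1)
w3 = Jw2 = (40, -26, -17)
Jw3 = (164, -102, -33)
w3·Jw3 = 40·164 + (-26)·(-102) + (-17)·(-33) = 9773; w3·w3 = 40·40 + (-26)·(-26) + (-17)·(-17) = 2565
λ ≈ 9773/2565 = 3.8101

3.8101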